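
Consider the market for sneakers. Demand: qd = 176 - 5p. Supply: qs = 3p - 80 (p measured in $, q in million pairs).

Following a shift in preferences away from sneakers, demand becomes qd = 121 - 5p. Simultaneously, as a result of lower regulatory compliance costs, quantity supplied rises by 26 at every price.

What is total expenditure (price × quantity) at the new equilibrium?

254.296875

Original equilibrium: 176 - 5p = 3p - 80 gives 256 = 8p, so p = 32 and q = 16.
The new curves are qd = 121 - 5p (demand) and qs = 3p - 54 (supply).
Clearing the new market: 121 - 5p = 3p - 54, so p = 21.875 and q = 11.625.
New expenditure = 21.875 × 11.625 = 254.296875.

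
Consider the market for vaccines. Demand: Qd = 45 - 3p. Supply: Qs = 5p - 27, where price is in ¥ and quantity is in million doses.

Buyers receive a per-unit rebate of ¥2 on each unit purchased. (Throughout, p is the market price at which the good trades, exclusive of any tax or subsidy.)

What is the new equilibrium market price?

Solve the original market: 45 - 3p = 5p - 27, hence p = 9 and Q = 18.
Since buyers' out-of-pocket price is the market price minus the rebate, the effective demand curve becomes Qd = 51 - 3p.
Equate the new curves: 51 - 3p = 5p - 27, giving 78 = 8p, p = 9.75, Q = 21.75.

9.75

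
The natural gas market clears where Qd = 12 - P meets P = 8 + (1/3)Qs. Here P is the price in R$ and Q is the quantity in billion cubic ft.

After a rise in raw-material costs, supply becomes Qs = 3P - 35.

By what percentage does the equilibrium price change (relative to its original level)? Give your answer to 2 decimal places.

Initially, 12 - P = 3P - 24, so 36 = 4P and P = 9, Q = 3.
With the change applied: demand Qd = 12 - P, supply Qs = 3P - 35.
Setting them equal: 12 - P = 3P - 35 → 47 = 4P, so P = 11.75 and Q = 0.25.
%ΔP = (11.75 − 9) / 9 × 100 = +30.56%.

+30.56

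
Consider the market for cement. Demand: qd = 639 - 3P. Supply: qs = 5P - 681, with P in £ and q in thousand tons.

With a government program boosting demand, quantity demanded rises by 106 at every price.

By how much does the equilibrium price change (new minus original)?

+13.25

Before the shock: 639 - 3P = 5P - 681 ⇒ 1320 = 8P ⇒ P = 165, q = 144.
The shock moves the curves to qd = 745 - 3P and qs = 5P - 681.
Equate the new curves: 745 - 3P = 5P - 681, giving 1426 = 8P, P = 178.25, q = 210.25.
ΔP = 178.25 − 165 = +13.25.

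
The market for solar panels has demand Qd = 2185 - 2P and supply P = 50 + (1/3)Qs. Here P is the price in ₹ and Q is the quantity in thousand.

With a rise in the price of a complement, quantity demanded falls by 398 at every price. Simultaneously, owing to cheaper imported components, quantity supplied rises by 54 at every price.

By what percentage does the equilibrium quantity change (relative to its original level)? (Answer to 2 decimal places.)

-17.36

Solve the original market: 2185 - 2P = 3P - 150, hence P = 467 and Q = 1251.
The shock moves the curves to Qd = 1787 - 2P and Qs = 3P - 96.
Setting them equal: 1787 - 2P = 3P - 96 → 1883 = 5P, so P = 376.6 and Q = 1033.8.
%ΔQ = (1033.8 − 1251) / 1251 × 100 = -17.36%.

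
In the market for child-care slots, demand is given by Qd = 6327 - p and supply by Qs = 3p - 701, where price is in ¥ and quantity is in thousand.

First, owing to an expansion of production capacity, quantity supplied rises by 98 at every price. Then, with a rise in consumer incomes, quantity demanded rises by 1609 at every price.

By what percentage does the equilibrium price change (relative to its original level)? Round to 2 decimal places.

+21.50

Solve the original market: 6327 - p = 3p - 701, hence p = 1757 and Q = 4570.
The shock moves the curves to Qd = 7936 - p and Qs = 3p - 603.
Clearing the new market: 7936 - p = 3p - 603, so p = 2134.75 and Q = 5801.25.
%Δp = (2134.75 − 1757) / 1757 × 100 = +21.50%.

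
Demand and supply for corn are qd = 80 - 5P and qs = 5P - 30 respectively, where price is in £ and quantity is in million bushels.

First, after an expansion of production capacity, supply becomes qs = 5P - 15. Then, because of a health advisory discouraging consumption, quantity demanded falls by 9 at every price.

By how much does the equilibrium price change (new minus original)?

Initially, 80 - 5P = 5P - 30, so 110 = 10P and P = 11, q = 25.
With the change applied: demand qd = 71 - 5P, supply qs = 5P - 15.
Equate the new curves: 71 - 5P = 5P - 15, giving 86 = 10P, P = 8.6, q = 28.
ΔP = 8.6 − 11 = -2.4.

-2.4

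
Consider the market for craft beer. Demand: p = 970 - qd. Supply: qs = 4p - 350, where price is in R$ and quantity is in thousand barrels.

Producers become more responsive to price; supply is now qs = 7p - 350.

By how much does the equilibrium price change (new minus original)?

Solve the original market: 970 - p = 4p - 350, hence p = 264 and q = 706.
The shock moves the curves to qd = 970 - p and qs = 7p - 350.
Setting them equal: 970 - p = 7p - 350 → 1320 = 8p, so p = 165 and q = 805.
Δp = 165 − 264 = -99.

-99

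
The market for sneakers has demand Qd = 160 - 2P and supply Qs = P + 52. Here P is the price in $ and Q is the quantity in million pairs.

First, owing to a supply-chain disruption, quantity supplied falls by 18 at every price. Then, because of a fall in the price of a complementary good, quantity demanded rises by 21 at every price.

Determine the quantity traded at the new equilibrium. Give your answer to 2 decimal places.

83.00

Original equilibrium: 160 - 2P = P + 52 gives 108 = 3P, so P = 36 and Q = 88.
The new curves are Qd = 181 - 2P (demand) and Qs = P + 34 (supply).
Equate the new curves: 181 - 2P = P + 34, giving 147 = 3P, P = 49, Q = 83.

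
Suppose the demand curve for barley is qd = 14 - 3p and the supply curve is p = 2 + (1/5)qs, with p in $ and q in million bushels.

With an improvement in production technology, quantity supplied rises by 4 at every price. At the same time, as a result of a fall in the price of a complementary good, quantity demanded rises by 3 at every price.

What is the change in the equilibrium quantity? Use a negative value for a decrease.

Before the shock: 14 - 3p = 5p - 10 ⇒ 24 = 8p ⇒ p = 3, q = 5.
The shock moves the curves to qd = 17 - 3p and qs = 5p - 6.
New equilibrium: 17 - 3p = 5p - 6 ⇒ 23 = 8p ⇒ p = 2.875, q = 8.375.
Δq = 8.375 − 5 = +3.375.

+3.375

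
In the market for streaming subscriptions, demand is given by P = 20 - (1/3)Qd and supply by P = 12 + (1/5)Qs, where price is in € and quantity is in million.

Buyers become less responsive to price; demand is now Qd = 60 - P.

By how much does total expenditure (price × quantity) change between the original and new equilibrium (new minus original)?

Before the shock: 60 - 3P = 5P - 60 ⇒ 120 = 8P ⇒ P = 15, Q = 15.
With the change applied: demand Qd = 60 - P, supply Qs = 5P - 60.
Setting them equal: 60 - P = 5P - 60 → 120 = 6P, so P = 20 and Q = 40.
Expenditure moves from 15×15 = 225 to 20×40 = 800; change = +575.

+575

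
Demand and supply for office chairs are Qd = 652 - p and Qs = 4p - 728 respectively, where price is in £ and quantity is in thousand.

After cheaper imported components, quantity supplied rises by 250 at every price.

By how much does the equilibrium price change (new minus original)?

-50

Solve the original market: 652 - p = 4p - 728, hence p = 276 and Q = 376.
After the shift, demand is Qd = 652 - p and supply is Qs = 4p - 478.
Clearing the new market: 652 - p = 4p - 478, so p = 226 and Q = 426.
Δp = 226 − 276 = -50.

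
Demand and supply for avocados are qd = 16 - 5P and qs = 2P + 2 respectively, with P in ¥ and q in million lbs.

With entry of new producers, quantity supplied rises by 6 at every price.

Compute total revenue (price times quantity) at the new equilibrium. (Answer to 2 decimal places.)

11.76

Before the shock: 16 - 5P = 2P + 2 ⇒ 14 = 7P ⇒ P = 2, q = 6.
The new curves are qd = 16 - 5P (demand) and qs = 2P + 8 (supply).
Equate the new curves: 16 - 5P = 2P + 8, giving 8 = 7P, P = 8/7 ≈ 1.1429, q = 72/7 ≈ 10.2857.
New expenditure = 1.1429 × 10.2857 = 11.76.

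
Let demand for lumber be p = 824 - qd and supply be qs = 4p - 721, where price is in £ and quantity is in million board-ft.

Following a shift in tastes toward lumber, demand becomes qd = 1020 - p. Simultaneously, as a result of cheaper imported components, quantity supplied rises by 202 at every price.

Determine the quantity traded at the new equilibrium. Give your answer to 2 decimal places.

Solve the original market: 824 - p = 4p - 721, hence p = 309 and q = 515.
The new curves are qd = 1020 - p (demand) and qs = 4p - 519 (supply).
Setting them equal: 1020 - p = 4p - 519 → 1539 = 5p, so p = 307.8 and q = 712.2.

712.20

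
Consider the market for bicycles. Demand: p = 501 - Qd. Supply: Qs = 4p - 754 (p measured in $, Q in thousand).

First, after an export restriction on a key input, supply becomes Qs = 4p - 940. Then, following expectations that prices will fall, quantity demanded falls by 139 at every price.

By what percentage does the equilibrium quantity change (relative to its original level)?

Before the shock: 501 - p = 4p - 754 ⇒ 1255 = 5p ⇒ p = 251, Q = 250.
The new curves are Qd = 362 - p (demand) and Qs = 4p - 940 (supply).
Clearing the new market: 362 - p = 4p - 940, so p = 260.4 and Q = 101.6.
%ΔQ = (101.6 − 250) / 250 × 100 = -59.36%.

-59.36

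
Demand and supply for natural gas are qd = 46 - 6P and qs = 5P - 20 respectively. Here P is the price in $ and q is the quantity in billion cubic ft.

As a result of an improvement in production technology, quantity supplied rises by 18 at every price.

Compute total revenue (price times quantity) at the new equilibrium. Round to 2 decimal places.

Before the shock: 46 - 6P = 5P - 20 ⇒ 66 = 11P ⇒ P = 6, q = 10.
With the change applied: demand qd = 46 - 6P, supply qs = 5P - 2.
New equilibrium: 46 - 6P = 5P - 2 ⇒ 48 = 11P ⇒ P = 48/11 ≈ 4.3636, q = 218/11 ≈ 19.8182.
New expenditure = 4.3636 × 19.8182 = 86.48.

86.48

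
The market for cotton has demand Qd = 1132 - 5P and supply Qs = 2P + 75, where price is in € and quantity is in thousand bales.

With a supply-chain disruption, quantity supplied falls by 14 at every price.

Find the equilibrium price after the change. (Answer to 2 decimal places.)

Before the shock: 1132 - 5P = 2P + 75 ⇒ 1057 = 7P ⇒ P = 151, Q = 377.
After the shift, demand is Qd = 1132 - 5P and supply is Qs = 2P + 61.
New equilibrium: 1132 - 5P = 2P + 61 ⇒ 1071 = 7P ⇒ P = 153, Q = 367.

153.00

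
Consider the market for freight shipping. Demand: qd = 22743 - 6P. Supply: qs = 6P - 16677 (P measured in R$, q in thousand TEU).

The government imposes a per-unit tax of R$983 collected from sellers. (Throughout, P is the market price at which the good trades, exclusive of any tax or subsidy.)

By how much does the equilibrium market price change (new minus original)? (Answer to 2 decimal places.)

Original equilibrium: 22743 - 6P = 6P - 16677 gives 39420 = 12P, so P = 3285 and q = 3033.
Since sellers keep the price net of the tax, the effective supply curve becomes qs = 6P - 22575.
New equilibrium: 22743 - 6P = 6P - 22575 ⇒ 45318 = 12P ⇒ P = 3776.5, q = 84.
ΔP = 3776.5 − 3285 = +491.50.

+491.50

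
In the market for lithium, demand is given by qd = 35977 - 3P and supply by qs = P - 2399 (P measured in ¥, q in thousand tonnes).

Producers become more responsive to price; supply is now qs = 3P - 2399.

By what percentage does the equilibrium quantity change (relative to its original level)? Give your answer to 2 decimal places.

Before the shock: 35977 - 3P = P - 2399 ⇒ 38376 = 4P ⇒ P = 9594, q = 7195.
After the shift, demand is qd = 35977 - 3P and supply is qs = 3P - 2399.
New equilibrium: 35977 - 3P = 3P - 2399 ⇒ 38376 = 6P ⇒ P = 6396, q = 16789.
%Δq = (16789 − 7195) / 7195 × 100 = +133.34%.

+133.34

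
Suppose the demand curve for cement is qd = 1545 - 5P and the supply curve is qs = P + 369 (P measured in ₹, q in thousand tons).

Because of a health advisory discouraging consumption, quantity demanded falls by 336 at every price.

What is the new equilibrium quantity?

509

Original equilibrium: 1545 - 5P = P + 369 gives 1176 = 6P, so P = 196 and q = 565.
With the change applied: demand qd = 1209 - 5P, supply qs = P + 369.
Setting them equal: 1209 - 5P = P + 369 → 840 = 6P, so P = 140 and q = 509.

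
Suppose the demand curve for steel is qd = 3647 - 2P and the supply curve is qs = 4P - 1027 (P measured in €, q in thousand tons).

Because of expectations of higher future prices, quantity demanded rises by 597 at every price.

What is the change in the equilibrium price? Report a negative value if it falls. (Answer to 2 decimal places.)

Initially, 3647 - 2P = 4P - 1027, so 4674 = 6P and P = 779, q = 2089.
With the change applied: demand qd = 4244 - 2P, supply qs = 4P - 1027.
Setting them equal: 4244 - 2P = 4P - 1027 → 5271 = 6P, so P = 878.5 and q = 2487.
ΔP = 878.5 − 779 = +99.50.

+99.50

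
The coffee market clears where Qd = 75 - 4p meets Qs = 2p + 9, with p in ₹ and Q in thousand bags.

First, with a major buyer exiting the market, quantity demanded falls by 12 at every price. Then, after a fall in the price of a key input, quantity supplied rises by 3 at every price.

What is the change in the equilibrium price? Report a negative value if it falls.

-2.5

Initially, 75 - 4p = 2p + 9, so 66 = 6p and p = 11, Q = 31.
The new curves are Qd = 63 - 4p (demand) and Qs = 2p + 12 (supply).
Equate the new curves: 63 - 4p = 2p + 12, giving 51 = 6p, p = 8.5, Q = 29.
Δp = 8.5 − 11 = -2.5.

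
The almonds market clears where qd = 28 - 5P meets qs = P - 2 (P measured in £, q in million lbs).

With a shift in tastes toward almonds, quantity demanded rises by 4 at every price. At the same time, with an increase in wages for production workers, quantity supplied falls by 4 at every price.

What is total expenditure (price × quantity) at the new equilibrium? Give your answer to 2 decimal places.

Solve the original market: 28 - 5P = P - 2, hence P = 5 and q = 3.
After the shift, demand is qd = 32 - 5P and supply is qs = P - 6.
Clearing the new market: 32 - 5P = P - 6, so P = 19/3 ≈ 6.3333 and q = 1/3 ≈ 0.3333.
New expenditure = 6.3333 × 0.3333 = 2.11.

2.11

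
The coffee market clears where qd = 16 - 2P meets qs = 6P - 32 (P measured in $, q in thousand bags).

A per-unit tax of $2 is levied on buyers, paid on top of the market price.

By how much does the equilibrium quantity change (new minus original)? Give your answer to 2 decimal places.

-3.00

Before the shock: 16 - 2P = 6P - 32 ⇒ 48 = 8P ⇒ P = 6, q = 4.
Since buyers pay the price plus the tax, the effective demand curve becomes qd = 12 - 2P.
New equilibrium: 12 - 2P = 6P - 32 ⇒ 44 = 8P ⇒ P = 5.5, q = 1.
Δq = 1 − 4 = -3.00.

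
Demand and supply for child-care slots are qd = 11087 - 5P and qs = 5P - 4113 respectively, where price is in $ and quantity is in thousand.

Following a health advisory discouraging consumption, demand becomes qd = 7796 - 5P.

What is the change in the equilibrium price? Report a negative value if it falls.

Initially, 11087 - 5P = 5P - 4113, so 15200 = 10P and P = 1520, q = 3487.
The new curves are qd = 7796 - 5P (demand) and qs = 5P - 4113 (supply).
Setting them equal: 7796 - 5P = 5P - 4113 → 11909 = 10P, so P = 1190.9 and q = 1841.5.
ΔP = 1190.9 − 1520 = -329.1.

-329.1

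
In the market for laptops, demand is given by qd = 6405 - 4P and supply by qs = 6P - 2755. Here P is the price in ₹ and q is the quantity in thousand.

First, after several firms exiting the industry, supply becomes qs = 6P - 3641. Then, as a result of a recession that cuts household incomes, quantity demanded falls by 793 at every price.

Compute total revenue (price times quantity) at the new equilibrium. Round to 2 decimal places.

Original equilibrium: 6405 - 4P = 6P - 2755 gives 9160 = 10P, so P = 916 and q = 2741.
With the change applied: demand qd = 5612 - 4P, supply qs = 6P - 3641.
New equilibrium: 5612 - 4P = 6P - 3641 ⇒ 9253 = 10P ⇒ P = 925.3, q = 1910.8.
New expenditure = 925.3 × 1910.8 = 1768063.24.

1768063.24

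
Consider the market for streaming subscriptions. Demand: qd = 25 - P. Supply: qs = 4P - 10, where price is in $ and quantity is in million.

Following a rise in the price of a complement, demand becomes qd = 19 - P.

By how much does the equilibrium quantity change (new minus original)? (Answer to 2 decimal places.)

-4.80

Initially, 25 - P = 4P - 10, so 35 = 5P and P = 7, q = 18.
After the shift, demand is qd = 19 - P and supply is qs = 4P - 10.
Setting them equal: 19 - P = 4P - 10 → 29 = 5P, so P = 5.8 and q = 13.2.
Δq = 13.2 − 18 = -4.80.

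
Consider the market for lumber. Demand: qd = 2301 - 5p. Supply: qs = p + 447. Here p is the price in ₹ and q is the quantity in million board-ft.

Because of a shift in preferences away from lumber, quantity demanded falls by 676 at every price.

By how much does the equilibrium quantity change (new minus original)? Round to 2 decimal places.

Original equilibrium: 2301 - 5p = p + 447 gives 1854 = 6p, so p = 309 and q = 756.
With the change applied: demand qd = 1625 - 5p, supply qs = p + 447.
Equate the new curves: 1625 - 5p = p + 447, giving 1178 = 6p, p = 589/3 ≈ 196.3333, q = 1930/3 ≈ 643.3333.
Δq = 643.3333 − 756 = -112.67.

-112.67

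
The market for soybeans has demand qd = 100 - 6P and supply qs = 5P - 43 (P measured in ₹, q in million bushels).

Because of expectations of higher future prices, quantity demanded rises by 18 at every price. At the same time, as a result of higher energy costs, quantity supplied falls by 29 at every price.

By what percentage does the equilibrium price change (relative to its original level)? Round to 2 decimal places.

+32.87

Solve the original market: 100 - 6P = 5P - 43, hence P = 13 and q = 22.
The shock moves the curves to qd = 118 - 6P and qs = 5P - 72.
Equate the new curves: 118 - 6P = 5P - 72, giving 190 = 11P, P = 190/11 ≈ 17.2727, q = 158/11 ≈ 14.3636.
%ΔP = (17.2727 − 13) / 13 × 100 = +32.87%.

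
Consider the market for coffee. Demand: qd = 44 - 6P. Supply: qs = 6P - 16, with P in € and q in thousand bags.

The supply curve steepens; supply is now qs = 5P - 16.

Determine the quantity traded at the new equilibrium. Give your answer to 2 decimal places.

Before the shock: 44 - 6P = 6P - 16 ⇒ 60 = 12P ⇒ P = 5, q = 14.
The shock moves the curves to qd = 44 - 6P and qs = 5P - 16.
Clearing the new market: 44 - 6P = 5P - 16, so P = 60/11 ≈ 5.4545 and q = 124/11 ≈ 11.2727.

11.27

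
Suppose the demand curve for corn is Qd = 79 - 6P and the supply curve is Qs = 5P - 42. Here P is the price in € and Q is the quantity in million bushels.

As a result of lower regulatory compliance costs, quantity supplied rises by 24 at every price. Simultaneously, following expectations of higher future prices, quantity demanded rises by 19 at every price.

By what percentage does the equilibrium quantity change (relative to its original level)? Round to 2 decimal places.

+167.13

Initially, 79 - 6P = 5P - 42, so 121 = 11P and P = 11, Q = 13.
After the shift, demand is Qd = 98 - 6P and supply is Qs = 5P - 18.
Equate the new curves: 98 - 6P = 5P - 18, giving 116 = 11P, P = 116/11 ≈ 10.5455, Q = 382/11 ≈ 34.7273.
%ΔQ = (34.7273 − 13) / 13 × 100 = +167.13%.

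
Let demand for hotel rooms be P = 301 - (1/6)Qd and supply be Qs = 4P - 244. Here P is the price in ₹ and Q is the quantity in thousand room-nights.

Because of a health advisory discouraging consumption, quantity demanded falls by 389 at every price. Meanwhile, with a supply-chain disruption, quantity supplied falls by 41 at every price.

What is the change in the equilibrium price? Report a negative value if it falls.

Initially, 1806 - 6P = 4P - 244, so 2050 = 10P and P = 205, Q = 576.
With the change applied: demand Qd = 1417 - 6P, supply Qs = 4P - 285.
Equate the new curves: 1417 - 6P = 4P - 285, giving 1702 = 10P, P = 170.2, Q = 395.8.
ΔP = 170.2 − 205 = -34.8.

-34.8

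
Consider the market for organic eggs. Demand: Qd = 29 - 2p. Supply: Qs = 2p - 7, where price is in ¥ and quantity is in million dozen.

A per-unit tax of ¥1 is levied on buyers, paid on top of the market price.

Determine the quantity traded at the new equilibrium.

10

Before the shock: 29 - 2p = 2p - 7 ⇒ 36 = 4p ⇒ p = 9, Q = 11.
Since buyers pay the price plus the tax, the effective demand curve becomes Qd = 27 - 2p.
Equate the new curves: 27 - 2p = 2p - 7, giving 34 = 4p, p = 8.5, Q = 10.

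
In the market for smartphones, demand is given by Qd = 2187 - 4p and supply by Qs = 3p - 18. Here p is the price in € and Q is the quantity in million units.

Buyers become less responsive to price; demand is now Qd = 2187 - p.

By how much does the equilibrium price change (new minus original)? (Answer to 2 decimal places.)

Initially, 2187 - 4p = 3p - 18, so 2205 = 7p and p = 315, Q = 927.
With the change applied: demand Qd = 2187 - p, supply Qs = 3p - 18.
Setting them equal: 2187 - p = 3p - 18 → 2205 = 4p, so p = 551.25 and Q = 1635.75.
Δp = 551.25 − 315 = +236.25.

+236.25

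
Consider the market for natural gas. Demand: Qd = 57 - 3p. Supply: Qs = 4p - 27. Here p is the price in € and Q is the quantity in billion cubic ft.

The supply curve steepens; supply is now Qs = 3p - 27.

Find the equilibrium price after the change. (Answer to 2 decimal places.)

Original equilibrium: 57 - 3p = 4p - 27 gives 84 = 7p, so p = 12 and Q = 21.
The shock moves the curves to Qd = 57 - 3p and Qs = 3p - 27.
New equilibrium: 57 - 3p = 3p - 27 ⇒ 84 = 6p ⇒ p = 14, Q = 15.

14.00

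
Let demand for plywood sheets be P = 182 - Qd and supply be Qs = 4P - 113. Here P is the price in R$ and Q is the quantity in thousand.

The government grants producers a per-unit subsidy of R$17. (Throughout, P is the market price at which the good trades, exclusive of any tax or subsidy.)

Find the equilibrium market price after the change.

Solve the original market: 182 - P = 4P - 113, hence P = 59 and Q = 123.
Since sellers receive the price plus the subsidy, the effective supply curve becomes Qs = 4P - 45.
Clearing the new market: 182 - P = 4P - 45, so P = 45.4 and Q = 136.6.

45.4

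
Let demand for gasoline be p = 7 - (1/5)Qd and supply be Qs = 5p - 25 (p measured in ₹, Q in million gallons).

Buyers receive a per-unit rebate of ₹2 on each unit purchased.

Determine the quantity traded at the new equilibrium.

Before the shock: 35 - 5p = 5p - 25 ⇒ 60 = 10p ⇒ p = 6, Q = 5.
Since buyers' out-of-pocket price is the market price minus the rebate, the effective demand curve becomes Qd = 45 - 5p.
Setting them equal: 45 - 5p = 5p - 25 → 70 = 10p, so p = 7 and Q = 10.

10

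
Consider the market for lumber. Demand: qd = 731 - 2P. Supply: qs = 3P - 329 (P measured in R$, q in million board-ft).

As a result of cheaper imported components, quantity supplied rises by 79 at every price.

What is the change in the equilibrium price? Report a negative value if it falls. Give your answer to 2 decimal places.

Initially, 731 - 2P = 3P - 329, so 1060 = 5P and P = 212, q = 307.
With the change applied: demand qd = 731 - 2P, supply qs = 3P - 250.
New equilibrium: 731 - 2P = 3P - 250 ⇒ 981 = 5P ⇒ P = 196.2, q = 338.6.
ΔP = 196.2 − 212 = -15.80.

-15.80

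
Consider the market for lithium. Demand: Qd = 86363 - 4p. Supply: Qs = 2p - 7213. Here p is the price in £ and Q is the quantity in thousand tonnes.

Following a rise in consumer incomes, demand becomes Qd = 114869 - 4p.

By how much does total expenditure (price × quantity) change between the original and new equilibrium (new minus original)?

Initially, 86363 - 4p = 2p - 7213, so 93576 = 6p and p = 15596, Q = 23979.
After the shift, demand is Qd = 114869 - 4p and supply is Qs = 2p - 7213.
Clearing the new market: 114869 - 4p = 2p - 7213, so p = 20347 and Q = 33481.
Expenditure moves from 15596×23979 = 373976484 to 20347×33481 = 681237907; change = +307261423.

+307261423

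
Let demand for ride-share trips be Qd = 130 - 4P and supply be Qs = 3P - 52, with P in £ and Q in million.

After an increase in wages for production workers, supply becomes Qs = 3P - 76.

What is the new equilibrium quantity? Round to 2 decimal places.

12.29

Solve the original market: 130 - 4P = 3P - 52, hence P = 26 and Q = 26.
The shock moves the curves to Qd = 130 - 4P and Qs = 3P - 76.
Equate the new curves: 130 - 4P = 3P - 76, giving 206 = 7P, P = 206/7 ≈ 29.4286, Q = 86/7 ≈ 12.2857.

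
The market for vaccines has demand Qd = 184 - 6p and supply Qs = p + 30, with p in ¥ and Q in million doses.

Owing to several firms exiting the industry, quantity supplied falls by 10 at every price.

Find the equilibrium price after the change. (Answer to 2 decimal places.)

Solve the original market: 184 - 6p = p + 30, hence p = 22 and Q = 52.
After the shift, demand is Qd = 184 - 6p and supply is Qs = p + 20.
Equate the new curves: 184 - 6p = p + 20, giving 164 = 7p, p = 164/7 ≈ 23.4286, Q = 304/7 ≈ 43.4286.

23.43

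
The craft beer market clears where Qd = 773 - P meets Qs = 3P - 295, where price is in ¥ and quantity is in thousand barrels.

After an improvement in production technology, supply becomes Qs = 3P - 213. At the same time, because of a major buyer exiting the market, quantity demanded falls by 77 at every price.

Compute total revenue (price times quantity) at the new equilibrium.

Initially, 773 - P = 3P - 295, so 1068 = 4P and P = 267, Q = 506.
The shock moves the curves to Qd = 696 - P and Qs = 3P - 213.
Setting them equal: 696 - P = 3P - 213 → 909 = 4P, so P = 227.25 and Q = 468.75.
New expenditure = 227.25 × 468.75 = 106523.4375.

106523.4375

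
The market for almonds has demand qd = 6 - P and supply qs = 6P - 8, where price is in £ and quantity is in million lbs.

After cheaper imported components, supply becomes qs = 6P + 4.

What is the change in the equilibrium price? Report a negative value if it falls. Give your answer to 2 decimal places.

Before the shock: 6 - P = 6P - 8 ⇒ 14 = 7P ⇒ P = 2, q = 4.
The shock moves the curves to qd = 6 - P and qs = 6P + 4.
Setting them equal: 6 - P = 6P + 4 → 2 = 7P, so P = 2/7 ≈ 0.2857 and q = 40/7 ≈ 5.7143.
ΔP = 0.2857 − 2 = -1.71.

-1.71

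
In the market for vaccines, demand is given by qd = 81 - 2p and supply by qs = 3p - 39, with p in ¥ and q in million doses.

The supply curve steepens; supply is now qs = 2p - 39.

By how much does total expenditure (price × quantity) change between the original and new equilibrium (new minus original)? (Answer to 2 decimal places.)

Initially, 81 - 2p = 3p - 39, so 120 = 5p and p = 24, q = 33.
The new curves are qd = 81 - 2p (demand) and qs = 2p - 39 (supply).
Clearing the new market: 81 - 2p = 2p - 39, so p = 30 and q = 21.
Expenditure moves from 24×33 = 792 to 30×21 = 630; change = -162.00.

-162.00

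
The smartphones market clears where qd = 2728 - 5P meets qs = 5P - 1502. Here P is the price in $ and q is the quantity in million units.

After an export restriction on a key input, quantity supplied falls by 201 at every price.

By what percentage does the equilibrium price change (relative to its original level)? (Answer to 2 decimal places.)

Before the shock: 2728 - 5P = 5P - 1502 ⇒ 4230 = 10P ⇒ P = 423, q = 613.
With the change applied: demand qd = 2728 - 5P, supply qs = 5P - 1703.
Setting them equal: 2728 - 5P = 5P - 1703 → 4431 = 10P, so P = 443.1 and q = 512.5.
%ΔP = (443.1 − 423) / 423 × 100 = +4.75%.

+4.75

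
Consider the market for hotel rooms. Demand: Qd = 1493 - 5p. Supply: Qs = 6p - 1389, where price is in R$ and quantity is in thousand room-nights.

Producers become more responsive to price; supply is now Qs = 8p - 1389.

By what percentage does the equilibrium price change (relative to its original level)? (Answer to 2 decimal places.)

-15.38

Original equilibrium: 1493 - 5p = 6p - 1389 gives 2882 = 11p, so p = 262 and Q = 183.
With the change applied: demand Qd = 1493 - 5p, supply Qs = 8p - 1389.
Setting them equal: 1493 - 5p = 8p - 1389 → 2882 = 13p, so p = 2882/13 ≈ 221.6923 and Q = 4999/13 ≈ 384.5385.
%Δp = (221.6923 − 262) / 262 × 100 = -15.38%.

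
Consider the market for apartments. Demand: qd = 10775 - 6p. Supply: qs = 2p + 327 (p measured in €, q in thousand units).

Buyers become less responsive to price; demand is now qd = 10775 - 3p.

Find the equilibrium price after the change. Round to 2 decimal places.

Solve the original market: 10775 - 6p = 2p + 327, hence p = 1306 and q = 2939.
The shock moves the curves to qd = 10775 - 3p and qs = 2p + 327.
Setting them equal: 10775 - 3p = 2p + 327 → 10448 = 5p, so p = 2089.6 and q = 4506.2.

2089.60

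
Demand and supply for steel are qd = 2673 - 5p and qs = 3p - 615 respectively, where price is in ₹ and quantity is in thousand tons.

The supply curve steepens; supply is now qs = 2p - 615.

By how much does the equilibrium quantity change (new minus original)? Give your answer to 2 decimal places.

-293.57

Initially, 2673 - 5p = 3p - 615, so 3288 = 8p and p = 411, q = 618.
The new curves are qd = 2673 - 5p (demand) and qs = 2p - 615 (supply).
New equilibrium: 2673 - 5p = 2p - 615 ⇒ 3288 = 7p ⇒ p = 3288/7 ≈ 469.7143, q = 2271/7 ≈ 324.4286.
Δq = 324.4286 − 618 = -293.57.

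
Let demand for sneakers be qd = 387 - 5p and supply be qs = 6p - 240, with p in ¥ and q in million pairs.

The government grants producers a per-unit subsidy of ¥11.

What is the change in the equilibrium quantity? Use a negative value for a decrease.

+30

Solve the original market: 387 - 5p = 6p - 240, hence p = 57 and q = 102.
Since sellers receive the price plus the subsidy, the effective supply curve becomes qs = 6p - 174.
Clearing the new market: 387 - 5p = 6p - 174, so p = 51 and q = 132.
Δq = 132 − 102 = +30.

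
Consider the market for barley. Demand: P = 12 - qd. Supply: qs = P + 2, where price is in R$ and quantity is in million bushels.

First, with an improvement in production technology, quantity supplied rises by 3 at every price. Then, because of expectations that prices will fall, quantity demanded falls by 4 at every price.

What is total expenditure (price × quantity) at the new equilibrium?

9.75

Original equilibrium: 12 - P = P + 2 gives 10 = 2P, so P = 5 and q = 7.
After the shift, demand is qd = 8 - P and supply is qs = P + 5.
Clearing the new market: 8 - P = P + 5, so P = 1.5 and q = 6.5.
New expenditure = 1.5 × 6.5 = 9.75.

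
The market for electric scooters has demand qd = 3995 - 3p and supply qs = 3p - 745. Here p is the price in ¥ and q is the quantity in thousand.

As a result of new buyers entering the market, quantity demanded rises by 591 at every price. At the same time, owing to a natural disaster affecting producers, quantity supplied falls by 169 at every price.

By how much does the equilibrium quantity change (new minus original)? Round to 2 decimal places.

+211.00

Solve the original market: 3995 - 3p = 3p - 745, hence p = 790 and q = 1625.
The shock moves the curves to qd = 4586 - 3p and qs = 3p - 914.
Equate the new curves: 4586 - 3p = 3p - 914, giving 5500 = 6p, p = 2750/3 ≈ 916.6667, q = 1836.
Δq = 1836 − 1625 = +211.00.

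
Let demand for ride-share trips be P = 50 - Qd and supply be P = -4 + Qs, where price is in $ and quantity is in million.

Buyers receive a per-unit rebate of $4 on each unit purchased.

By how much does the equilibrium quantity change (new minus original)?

Before the shock: 50 - P = P + 4 ⇒ 46 = 2P ⇒ P = 23, Q = 27.
Since buyers' out-of-pocket price is the market price minus the rebate, the effective demand curve becomes Qd = 54 - P.
Equate the new curves: 54 - P = P + 4, giving 50 = 2P, P = 25, Q = 29.
ΔQ = 29 − 27 = +2.

+2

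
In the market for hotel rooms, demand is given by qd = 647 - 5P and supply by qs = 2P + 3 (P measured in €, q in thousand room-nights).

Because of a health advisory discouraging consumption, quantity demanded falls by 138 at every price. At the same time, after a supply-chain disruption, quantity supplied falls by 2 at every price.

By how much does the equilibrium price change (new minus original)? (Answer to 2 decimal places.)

-19.43

Original equilibrium: 647 - 5P = 2P + 3 gives 644 = 7P, so P = 92 and q = 187.
The shock moves the curves to qd = 509 - 5P and qs = 2P + 1.
Equate the new curves: 509 - 5P = 2P + 1, giving 508 = 7P, P = 508/7 ≈ 72.5714, q = 1023/7 ≈ 146.1429.
ΔP = 72.5714 − 92 = -19.43.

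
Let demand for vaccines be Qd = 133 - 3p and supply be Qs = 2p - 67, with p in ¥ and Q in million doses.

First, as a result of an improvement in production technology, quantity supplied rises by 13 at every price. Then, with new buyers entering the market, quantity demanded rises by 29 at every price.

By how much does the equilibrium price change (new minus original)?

Before the shock: 133 - 3p = 2p - 67 ⇒ 200 = 5p ⇒ p = 40, Q = 13.
After the shift, demand is Qd = 162 - 3p and supply is Qs = 2p - 54.
Setting them equal: 162 - 3p = 2p - 54 → 216 = 5p, so p = 43.2 and Q = 32.4.
Δp = 43.2 − 40 = +3.2.

+3.2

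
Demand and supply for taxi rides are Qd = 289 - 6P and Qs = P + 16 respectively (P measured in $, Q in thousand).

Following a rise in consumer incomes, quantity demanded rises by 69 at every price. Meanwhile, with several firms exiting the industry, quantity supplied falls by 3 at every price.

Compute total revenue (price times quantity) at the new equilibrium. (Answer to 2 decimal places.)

Initially, 289 - 6P = P + 16, so 273 = 7P and P = 39, Q = 55.
After the shift, demand is Qd = 358 - 6P and supply is Qs = P + 13.
Clearing the new market: 358 - 6P = P + 13, so P = 345/7 ≈ 49.2857 and Q = 436/7 ≈ 62.2857.
New expenditure = 49.2857 × 62.2857 = 3069.80.

3069.80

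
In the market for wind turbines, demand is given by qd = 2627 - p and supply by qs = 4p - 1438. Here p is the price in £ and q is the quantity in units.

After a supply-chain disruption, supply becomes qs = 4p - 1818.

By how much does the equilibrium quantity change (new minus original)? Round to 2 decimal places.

-76.00

Solve the original market: 2627 - p = 4p - 1438, hence p = 813 and q = 1814.
After the shift, demand is qd = 2627 - p and supply is qs = 4p - 1818.
New equilibrium: 2627 - p = 4p - 1818 ⇒ 4445 = 5p ⇒ p = 889, q = 1738.
Δq = 1738 − 1814 = -76.00.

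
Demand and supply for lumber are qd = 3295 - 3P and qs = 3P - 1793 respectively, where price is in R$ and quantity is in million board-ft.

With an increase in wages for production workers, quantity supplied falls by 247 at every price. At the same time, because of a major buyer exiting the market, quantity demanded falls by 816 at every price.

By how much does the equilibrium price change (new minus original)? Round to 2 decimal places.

-94.83

Before the shock: 3295 - 3P = 3P - 1793 ⇒ 5088 = 6P ⇒ P = 848, q = 751.
After the shift, demand is qd = 2479 - 3P and supply is qs = 3P - 2040.
Clearing the new market: 2479 - 3P = 3P - 2040, so P = 4519/6 ≈ 753.1667 and q = 219.5.
ΔP = 753.1667 − 848 = -94.83.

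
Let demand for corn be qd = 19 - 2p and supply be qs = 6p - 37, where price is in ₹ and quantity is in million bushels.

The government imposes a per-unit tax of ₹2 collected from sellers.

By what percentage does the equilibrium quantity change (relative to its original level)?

Original equilibrium: 19 - 2p = 6p - 37 gives 56 = 8p, so p = 7 and q = 5.
Since sellers keep the price net of the tax, the effective supply curve becomes qs = 6p - 49.
Equate the new curves: 19 - 2p = 6p - 49, giving 68 = 8p, p = 8.5, q = 2.
%Δq = (2 − 5) / 5 × 100 = -60%.

-60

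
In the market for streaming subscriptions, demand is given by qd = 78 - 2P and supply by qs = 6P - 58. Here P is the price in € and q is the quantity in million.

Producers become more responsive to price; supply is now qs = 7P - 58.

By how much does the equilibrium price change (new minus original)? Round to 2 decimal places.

Solve the original market: 78 - 2P = 6P - 58, hence P = 17 and q = 44.
After the shift, demand is qd = 78 - 2P and supply is qs = 7P - 58.
Equate the new curves: 78 - 2P = 7P - 58, giving 136 = 9P, P = 136/9 ≈ 15.1111, q = 430/9 ≈ 47.7778.
ΔP = 15.1111 − 17 = -1.89.

-1.89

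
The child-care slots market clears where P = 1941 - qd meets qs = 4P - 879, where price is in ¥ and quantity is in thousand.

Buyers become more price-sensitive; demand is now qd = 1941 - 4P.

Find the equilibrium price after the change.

Original equilibrium: 1941 - P = 4P - 879 gives 2820 = 5P, so P = 564 and q = 1377.
With the change applied: demand qd = 1941 - 4P, supply qs = 4P - 879.
New equilibrium: 1941 - 4P = 4P - 879 ⇒ 2820 = 8P ⇒ P = 352.5, q = 531.

352.5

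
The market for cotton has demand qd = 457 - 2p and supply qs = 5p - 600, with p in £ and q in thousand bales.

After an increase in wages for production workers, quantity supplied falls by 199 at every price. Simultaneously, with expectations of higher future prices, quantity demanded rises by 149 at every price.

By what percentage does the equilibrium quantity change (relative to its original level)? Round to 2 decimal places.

Before the shock: 457 - 2p = 5p - 600 ⇒ 1057 = 7p ⇒ p = 151, q = 155.
With the change applied: demand qd = 606 - 2p, supply qs = 5p - 799.
Setting them equal: 606 - 2p = 5p - 799 → 1405 = 7p, so p = 1405/7 ≈ 200.7143 and q = 1432/7 ≈ 204.5714.
%Δq = (204.5714 − 155) / 155 × 100 = +31.98%.

+31.98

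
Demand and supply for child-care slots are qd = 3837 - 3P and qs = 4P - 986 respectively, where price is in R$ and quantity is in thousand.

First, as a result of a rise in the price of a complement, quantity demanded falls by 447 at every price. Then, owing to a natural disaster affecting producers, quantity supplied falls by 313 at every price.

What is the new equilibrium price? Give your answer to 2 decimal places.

Before the shock: 3837 - 3P = 4P - 986 ⇒ 4823 = 7P ⇒ P = 689, q = 1770.
After the shift, demand is qd = 3390 - 3P and supply is qs = 4P - 1299.
Setting them equal: 3390 - 3P = 4P - 1299 → 4689 = 7P, so P = 4689/7 ≈ 669.8571 and q = 9663/7 ≈ 1380.4286.

669.86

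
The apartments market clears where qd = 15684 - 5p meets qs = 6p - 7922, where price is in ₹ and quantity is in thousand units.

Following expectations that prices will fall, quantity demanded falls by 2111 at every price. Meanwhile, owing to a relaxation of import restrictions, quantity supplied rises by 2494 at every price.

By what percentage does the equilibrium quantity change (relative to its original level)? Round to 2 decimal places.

-0.36

Solve the original market: 15684 - 5p = 6p - 7922, hence p = 2146 and q = 4954.
After the shift, demand is qd = 13573 - 5p and supply is qs = 6p - 5428.
Equate the new curves: 13573 - 5p = 6p - 5428, giving 19001 = 11p, p = 19001/11 ≈ 1727.3636, q = 54298/11 ≈ 4936.1818.
%Δq = (4936.1818 − 4954) / 4954 × 100 = -0.36%.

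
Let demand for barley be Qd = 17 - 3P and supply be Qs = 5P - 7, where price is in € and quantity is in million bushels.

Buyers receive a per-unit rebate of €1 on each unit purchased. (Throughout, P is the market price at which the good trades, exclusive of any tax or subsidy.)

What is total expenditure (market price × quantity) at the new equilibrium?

33.328125

Initially, 17 - 3P = 5P - 7, so 24 = 8P and P = 3, Q = 8.
Since buyers' out-of-pocket price is the market price minus the rebate, the effective demand curve becomes Qd = 20 - 3P.
Clearing the new market: 20 - 3P = 5P - 7, so P = 3.375 and Q = 9.875.
New expenditure = 3.375 × 9.875 = 33.328125.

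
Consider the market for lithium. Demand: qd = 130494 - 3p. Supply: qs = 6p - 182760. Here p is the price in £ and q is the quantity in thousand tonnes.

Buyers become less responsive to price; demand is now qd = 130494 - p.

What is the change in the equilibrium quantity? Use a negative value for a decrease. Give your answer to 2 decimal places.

Before the shock: 130494 - 3p = 6p - 182760 ⇒ 313254 = 9p ⇒ p = 34806, q = 26076.
After the shift, demand is qd = 130494 - p and supply is qs = 6p - 182760.
Clearing the new market: 130494 - p = 6p - 182760, so p = 313254/7 ≈ 44750.5714 and q = 600204/7 ≈ 85743.4286.
Δq = 85743.4286 − 26076 = +59667.43.

+59667.43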